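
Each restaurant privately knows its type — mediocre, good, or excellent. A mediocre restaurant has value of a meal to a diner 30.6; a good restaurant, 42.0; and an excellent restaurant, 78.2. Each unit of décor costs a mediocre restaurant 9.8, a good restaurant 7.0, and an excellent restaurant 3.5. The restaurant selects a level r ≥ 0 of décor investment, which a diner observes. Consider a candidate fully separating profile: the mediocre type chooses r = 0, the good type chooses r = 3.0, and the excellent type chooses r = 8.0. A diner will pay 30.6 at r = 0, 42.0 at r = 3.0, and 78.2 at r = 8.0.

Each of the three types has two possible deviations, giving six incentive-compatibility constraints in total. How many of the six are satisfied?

4

Good (own payoff 42.0 − 7.0×3.0 = 21): to r=0 gives 30.6 → profitable ✗; to r=8.0 gives 78.2 − 7.0×8.0 = 22.2 → profitable ✗.
Mediocre (own payoff 30.6): to r=3.0 gives 42.0 − 9.8×3.0 = 12.6 → no gain ✓; to r=8.0 gives 78.2 − 9.8×8.0 = -0.2 → no gain ✓.
Excellent (own payoff 78.2 − 3.5×8.0 = 50.2): to r=0 gives 30.6 → no gain ✓; to r=3.0 gives 42.0 − 3.5×3.0 = 31.5 → no gain ✓.
4 of the 6 constraints hold; not an equilibrium.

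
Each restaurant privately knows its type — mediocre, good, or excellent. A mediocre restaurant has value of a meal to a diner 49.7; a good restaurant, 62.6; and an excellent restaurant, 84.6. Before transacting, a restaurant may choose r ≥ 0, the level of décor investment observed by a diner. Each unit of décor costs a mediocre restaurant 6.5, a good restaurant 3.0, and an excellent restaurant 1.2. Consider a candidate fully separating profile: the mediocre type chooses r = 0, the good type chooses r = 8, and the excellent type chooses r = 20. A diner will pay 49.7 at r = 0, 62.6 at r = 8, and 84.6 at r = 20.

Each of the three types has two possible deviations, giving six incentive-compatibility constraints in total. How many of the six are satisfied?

Excellent (own payoff 84.6 − 1.2×20 = 60.6): to r=0 gives 49.7 → no gain ✓; to r=8 gives 62.6 − 1.2×8 = 53 → no gain ✓.
Mediocre (own payoff 49.7): to r=8 gives 62.6 − 6.5×8 = 10.6 → no gain ✓; to r=20 gives 84.6 − 6.5×20 = -45.4 → no gain ✓.
Good (own payoff 62.6 − 3.0×8 = 38.6): to r=0 gives 49.7 → profitable ✗; to r=20 gives 84.6 − 3.0×20 = 24.6 → no gain ✓.
5 of the 6 constraints hold; not an equilibrium.

5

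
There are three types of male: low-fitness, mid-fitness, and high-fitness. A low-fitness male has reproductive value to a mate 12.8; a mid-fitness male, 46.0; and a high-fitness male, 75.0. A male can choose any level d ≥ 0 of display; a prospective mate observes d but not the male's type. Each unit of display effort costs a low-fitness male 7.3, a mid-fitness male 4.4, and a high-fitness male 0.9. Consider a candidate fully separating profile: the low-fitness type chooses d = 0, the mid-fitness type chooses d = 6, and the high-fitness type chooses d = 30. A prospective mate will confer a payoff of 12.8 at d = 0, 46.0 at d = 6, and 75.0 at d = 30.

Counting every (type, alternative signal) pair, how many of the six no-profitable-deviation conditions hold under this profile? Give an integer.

6

Low-fitness (own payoff 12.8): to d=6 gives 46.0 − 7.3×6 = 2.2 → no gain ✓; to d=30 gives 75.0 − 7.3×30 = -144 → no gain ✓.
Mid-fitness (own payoff 46.0 − 4.4×6 = 19.6): to d=0 gives 12.8 → no gain ✓; to d=30 gives 75.0 − 4.4×30 = -57 → no gain ✓.
High-fitness (own payoff 75.0 − 0.9×30 = 48): to d=0 gives 12.8 → no gain ✓; to d=6 gives 46.0 − 0.9×6 = 40.6 → no gain ✓.
6 of the 6 constraints hold; this profile is a separating equilibrium.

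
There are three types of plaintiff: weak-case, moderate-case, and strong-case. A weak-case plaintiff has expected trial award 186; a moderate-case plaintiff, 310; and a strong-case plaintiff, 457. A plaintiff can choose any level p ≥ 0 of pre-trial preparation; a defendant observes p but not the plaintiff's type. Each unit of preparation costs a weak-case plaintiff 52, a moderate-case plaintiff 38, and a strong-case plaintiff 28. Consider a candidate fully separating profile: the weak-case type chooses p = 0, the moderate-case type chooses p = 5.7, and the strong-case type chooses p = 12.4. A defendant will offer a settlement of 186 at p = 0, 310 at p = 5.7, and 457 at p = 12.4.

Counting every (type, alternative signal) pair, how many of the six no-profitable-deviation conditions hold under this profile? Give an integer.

3

Moderate-case (own payoff 310 − 38×5.7 = 93.4): to p=0 gives 186 → profitable ✗; to p=12.4 gives 457 − 38×12.4 = -14.2 → no gain ✓.
Weak-case (own payoff 186): to p=5.7 gives 310 − 52×5.7 = 13.6 → no gain ✓; to p=12.4 gives 457 − 52×12.4 = -187.8 → no gain ✓.
Strong-case (own payoff 457 − 28×12.4 = 109.8): to p=0 gives 186 → profitable ✗; to p=5.7 gives 310 − 28×5.7 = 150.4 → profitable ✗.
3 of the 6 constraints hold; not an equilibrium.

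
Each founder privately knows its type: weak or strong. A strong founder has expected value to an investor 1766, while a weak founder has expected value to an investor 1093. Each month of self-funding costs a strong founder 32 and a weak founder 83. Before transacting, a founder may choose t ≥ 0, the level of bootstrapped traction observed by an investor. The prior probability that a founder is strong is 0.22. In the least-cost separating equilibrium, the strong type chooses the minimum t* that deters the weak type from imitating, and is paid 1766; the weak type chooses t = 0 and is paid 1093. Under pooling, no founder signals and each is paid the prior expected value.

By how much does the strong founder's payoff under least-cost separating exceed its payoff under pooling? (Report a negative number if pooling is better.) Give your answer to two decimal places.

Least-cost separating signal: t* solves 1093 = 1766 − 83·t*, so t* = (1766 − 1093)/83 ≈ 8.1084.
Strong type's separating payoff: 1766 − 32 × t* = 1766 − 32 × (1766 − 1093)/83 = 1766 − 21536/83 ≈ 1506.5301.
Pooling payoff: 0.22 × 1766 + 0.78 × 1093 = 1241.06.
Difference: 1506.5301 − 1241.06 = 265.4701, i.e. 265.47 to two decimal places.
The strong type prefers to separate.

265.47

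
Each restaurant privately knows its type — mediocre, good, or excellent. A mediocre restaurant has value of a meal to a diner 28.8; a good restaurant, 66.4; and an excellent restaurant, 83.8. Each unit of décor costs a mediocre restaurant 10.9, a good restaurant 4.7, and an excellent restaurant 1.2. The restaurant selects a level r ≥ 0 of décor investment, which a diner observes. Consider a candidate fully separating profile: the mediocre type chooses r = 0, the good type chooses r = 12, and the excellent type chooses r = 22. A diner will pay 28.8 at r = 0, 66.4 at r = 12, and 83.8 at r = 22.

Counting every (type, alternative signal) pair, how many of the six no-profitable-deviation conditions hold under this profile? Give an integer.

5

Excellent (own payoff 83.8 − 1.2×22 = 57.4): to r=0 gives 28.8 → no gain ✓; to r=12 gives 66.4 − 1.2×12 = 52 → no gain ✓.
Good (own payoff 66.4 − 4.7×12 = 10): to r=0 gives 28.8 → profitable ✗; to r=22 gives 83.8 − 4.7×22 = -19.6 → no gain ✓.
Mediocre (own payoff 28.8): to r=12 gives 66.4 − 10.9×12 = -64.4 → no gain ✓; to r=22 gives 83.8 − 10.9×22 = -156 → no gain ✓.
5 of the 6 constraints hold; not an equilibrium.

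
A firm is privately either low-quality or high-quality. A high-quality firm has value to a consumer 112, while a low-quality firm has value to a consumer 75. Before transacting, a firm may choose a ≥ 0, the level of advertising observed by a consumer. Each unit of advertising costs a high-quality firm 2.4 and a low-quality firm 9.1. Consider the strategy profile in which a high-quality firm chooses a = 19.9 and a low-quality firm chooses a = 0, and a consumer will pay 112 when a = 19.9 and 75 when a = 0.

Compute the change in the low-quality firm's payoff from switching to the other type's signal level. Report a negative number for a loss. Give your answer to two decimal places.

Playing a = 0 the low-quality firm receives 75.
Deviating to a = 19.9 brings payment 112 at cost 9.1 × 19.9 = 181.09, netting -69.09.
Gain from deviating: -69.09 − 75 = -144.09.
The gain is negative, so the low-quality type's incentive-compatibility constraint is satisfied.

-144.09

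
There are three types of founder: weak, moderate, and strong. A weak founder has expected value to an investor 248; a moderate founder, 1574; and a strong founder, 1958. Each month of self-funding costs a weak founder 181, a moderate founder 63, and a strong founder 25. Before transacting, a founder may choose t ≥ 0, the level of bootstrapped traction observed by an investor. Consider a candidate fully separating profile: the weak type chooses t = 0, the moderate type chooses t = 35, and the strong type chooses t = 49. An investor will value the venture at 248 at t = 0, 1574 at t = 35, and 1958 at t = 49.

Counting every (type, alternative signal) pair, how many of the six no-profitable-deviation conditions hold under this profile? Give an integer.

Strong (own payoff 1958 − 25×49 = 733): to t=0 gives 248 → no gain ✓; to t=35 gives 1574 − 25×35 = 699 → no gain ✓.
Weak (own payoff 248): to t=35 gives 1574 − 181×35 = -4761 → no gain ✓; to t=49 gives 1958 − 181×49 = -6911 → no gain ✓.
Moderate (own payoff 1574 − 63×35 = -631): to t=0 gives 248 → profitable ✗; to t=49 gives 1958 − 63×49 = -1129 → no gain ✓.
5 of the 6 constraints hold; not an equilibrium.

5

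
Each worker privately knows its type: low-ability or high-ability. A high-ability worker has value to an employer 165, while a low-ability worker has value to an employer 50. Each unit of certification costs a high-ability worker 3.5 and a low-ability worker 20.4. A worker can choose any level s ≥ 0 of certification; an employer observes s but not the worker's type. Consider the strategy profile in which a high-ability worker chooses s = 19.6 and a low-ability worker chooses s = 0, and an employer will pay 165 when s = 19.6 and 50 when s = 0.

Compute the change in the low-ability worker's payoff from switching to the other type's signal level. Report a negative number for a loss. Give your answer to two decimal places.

Playing s = 0 the low-ability worker receives 50.
Deviating to s = 19.6 brings payment 165 at cost 20.4 × 19.6 = 399.84, netting -234.84.
Gain from deviating: -234.84 − 50 = -284.84.
The gain is negative, so the low-ability type's incentive-compatibility constraint is satisfied.

-284.84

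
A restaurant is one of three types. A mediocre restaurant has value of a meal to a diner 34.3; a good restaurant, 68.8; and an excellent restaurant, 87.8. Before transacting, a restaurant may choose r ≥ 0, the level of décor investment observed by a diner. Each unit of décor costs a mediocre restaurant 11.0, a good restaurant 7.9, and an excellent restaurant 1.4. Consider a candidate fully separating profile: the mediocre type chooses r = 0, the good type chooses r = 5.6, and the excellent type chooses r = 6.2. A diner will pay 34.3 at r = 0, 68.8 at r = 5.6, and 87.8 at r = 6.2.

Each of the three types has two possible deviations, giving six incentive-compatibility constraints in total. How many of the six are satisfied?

Good (own payoff 68.8 − 7.9×5.6 = 24.56): to r=0 gives 34.3 → profitable ✗; to r=6.2 gives 87.8 − 7.9×6.2 = 38.82 → profitable ✗.
Excellent (own payoff 87.8 − 1.4×6.2 = 79.12): to r=0 gives 34.3 → no gain ✓; to r=5.6 gives 68.8 − 1.4×5.6 = 60.96 → no gain ✓.
Mediocre (own payoff 34.3): to r=5.6 gives 68.8 − 11.0×5.6 = 7.2 → no gain ✓; to r=6.2 gives 87.8 − 11.0×6.2 = 19.6 → no gain ✓.
4 of the 6 constraints hold; not an equilibrium.

4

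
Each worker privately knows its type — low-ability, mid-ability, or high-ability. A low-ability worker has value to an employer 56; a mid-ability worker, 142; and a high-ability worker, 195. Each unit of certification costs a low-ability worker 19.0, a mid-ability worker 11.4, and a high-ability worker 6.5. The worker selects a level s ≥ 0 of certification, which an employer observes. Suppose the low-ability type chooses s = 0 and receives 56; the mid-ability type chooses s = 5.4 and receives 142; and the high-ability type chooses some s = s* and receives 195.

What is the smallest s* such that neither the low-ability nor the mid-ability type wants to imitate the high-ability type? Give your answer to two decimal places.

Mid-ability type (on-path payoff 142 − 11.4×5.4 = 80.44) won't mimic when 80.44 ≥ 195 − 11.4·s*, i.e. s* ≥ 10.05.
Low-ability type (on-path payoff 56) won't mimic when 56 ≥ 195 − 19.0·s*, i.e. s* ≥ 7.32.
Both must hold, so s* = max(7.32, 10.05) = 10.05. The mid-ability type's constraint binds.

10.05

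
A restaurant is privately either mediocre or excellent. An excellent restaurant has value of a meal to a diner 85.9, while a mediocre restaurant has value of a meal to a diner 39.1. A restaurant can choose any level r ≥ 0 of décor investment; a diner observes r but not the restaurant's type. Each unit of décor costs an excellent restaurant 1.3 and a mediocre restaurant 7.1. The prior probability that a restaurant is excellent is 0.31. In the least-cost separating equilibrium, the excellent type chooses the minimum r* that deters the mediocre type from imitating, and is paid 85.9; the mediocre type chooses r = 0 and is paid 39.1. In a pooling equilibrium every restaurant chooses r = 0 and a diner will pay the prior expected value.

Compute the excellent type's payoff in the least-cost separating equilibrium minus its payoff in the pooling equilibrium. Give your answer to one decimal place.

23.7

Least-cost separating signal: r* solves 39.1 = 85.9 − 7.1·r*, so r* = (85.9 − 39.1)/7.1 ≈ 6.5915.
Excellent type's separating payoff: 85.9 − 1.3 × r* = 85.9 − 1.3 × (85.9 − 39.1)/7.1 = 85.9 − 60.84/7.1 ≈ 77.331.
Pooling payoff: 0.31 × 85.9 + 0.69 × 39.1 = 53.608.
Difference: 77.331 − 53.608 = 23.723, i.e. 23.7 to one decimal place.
The excellent type prefers to separate.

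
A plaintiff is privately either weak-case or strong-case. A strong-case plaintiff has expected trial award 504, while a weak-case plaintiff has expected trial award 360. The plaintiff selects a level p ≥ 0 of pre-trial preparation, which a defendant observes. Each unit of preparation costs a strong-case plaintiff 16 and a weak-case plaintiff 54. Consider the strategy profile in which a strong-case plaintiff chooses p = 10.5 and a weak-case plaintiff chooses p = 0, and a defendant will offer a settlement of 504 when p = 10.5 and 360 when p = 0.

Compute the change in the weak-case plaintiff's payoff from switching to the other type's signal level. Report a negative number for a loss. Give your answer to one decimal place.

Playing p = 0 the weak-case plaintiff receives 360.
Deviating to p = 10.5 brings payment 504 at cost 54 × 10.5 = 567, netting -63.
Gain from deviating: -63 − 360 = -423.0.
The gain is negative, so the weak-case type's incentive-compatibility constraint is satisfied.

-423.0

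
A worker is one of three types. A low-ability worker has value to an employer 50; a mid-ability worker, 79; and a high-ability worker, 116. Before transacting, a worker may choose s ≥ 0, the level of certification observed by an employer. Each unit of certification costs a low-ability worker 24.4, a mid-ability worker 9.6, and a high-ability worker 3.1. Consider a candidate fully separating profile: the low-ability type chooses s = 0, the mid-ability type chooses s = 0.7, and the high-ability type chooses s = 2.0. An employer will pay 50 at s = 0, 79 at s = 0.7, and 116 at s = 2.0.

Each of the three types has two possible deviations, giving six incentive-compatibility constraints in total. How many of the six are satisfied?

High-ability (own payoff 116 − 3.1×2.0 = 109.8): to s=0 gives 50 → no gain ✓; to s=0.7 gives 79 − 3.1×0.7 = 76.83 → no gain ✓.
Mid-ability (own payoff 79 − 9.6×0.7 = 72.28): to s=0 gives 50 → no gain ✓; to s=2.0 gives 116 − 9.6×2.0 = 96.8 → profitable ✗.
Low-ability (own payoff 50): to s=0.7 gives 79 − 24.4×0.7 = 61.92 → profitable ✗; to s=2.0 gives 116 − 24.4×2.0 = 67.2 → profitable ✗.
3 of the 6 constraints hold; not an equilibrium.

3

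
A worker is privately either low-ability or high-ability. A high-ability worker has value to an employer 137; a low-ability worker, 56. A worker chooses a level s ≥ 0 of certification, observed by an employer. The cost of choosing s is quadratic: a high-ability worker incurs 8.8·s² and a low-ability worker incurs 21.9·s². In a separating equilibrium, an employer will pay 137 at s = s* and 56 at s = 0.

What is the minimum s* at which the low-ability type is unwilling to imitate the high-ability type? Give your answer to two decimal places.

1.92

The low-ability type at s = 0 receives 56; imitating at s* yields 137 − 21.9·s*².
Indifference: 56 = 137 − 21.9·s*², so s*² = (137 − 56) / 21.9 ≈ 3.6986.
s* = √3.6986 ≈ 1.92.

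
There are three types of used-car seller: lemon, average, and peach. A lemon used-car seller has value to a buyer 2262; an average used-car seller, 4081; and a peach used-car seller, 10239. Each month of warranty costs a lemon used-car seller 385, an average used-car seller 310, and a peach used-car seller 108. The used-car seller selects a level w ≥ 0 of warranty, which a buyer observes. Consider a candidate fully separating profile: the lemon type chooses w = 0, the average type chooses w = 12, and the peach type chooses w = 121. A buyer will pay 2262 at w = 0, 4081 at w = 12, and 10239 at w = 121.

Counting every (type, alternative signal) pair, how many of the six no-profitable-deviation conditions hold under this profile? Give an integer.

Peach (own payoff 10239 − 108×121 = -2829): to w=0 gives 2262 → profitable ✗; to w=12 gives 4081 − 108×12 = 2785 → profitable ✗.
Lemon (own payoff 2262): to w=12 gives 4081 − 385×12 = -539 → no gain ✓; to w=121 gives 10239 − 385×121 = -36346 → no gain ✓.
Average (own payoff 4081 − 310×12 = 361): to w=0 gives 2262 → profitable ✗; to w=121 gives 10239 − 310×121 = -27271 → no gain ✓.
3 of the 6 constraints hold; not an equilibrium.

3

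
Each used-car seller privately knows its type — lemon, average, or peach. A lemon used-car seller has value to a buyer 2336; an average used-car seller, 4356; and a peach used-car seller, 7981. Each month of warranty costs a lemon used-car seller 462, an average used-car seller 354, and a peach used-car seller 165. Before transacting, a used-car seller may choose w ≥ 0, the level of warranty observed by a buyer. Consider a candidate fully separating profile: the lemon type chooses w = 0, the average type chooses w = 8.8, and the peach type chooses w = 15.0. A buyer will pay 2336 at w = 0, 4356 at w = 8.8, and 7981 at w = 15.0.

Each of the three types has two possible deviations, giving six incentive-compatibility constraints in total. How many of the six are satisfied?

4

Lemon (own payoff 2336): to w=8.8 gives 4356 − 462×8.8 = 290.4 → no gain ✓; to w=15.0 gives 7981 − 462×15.0 = 1051 → no gain ✓.
Peach (own payoff 7981 − 165×15.0 = 5506): to w=0 gives 2336 → no gain ✓; to w=8.8 gives 4356 − 165×8.8 = 2904 → no gain ✓.
Average (own payoff 4356 − 354×8.8 = 1240.8): to w=0 gives 2336 → profitable ✗; to w=15.0 gives 7981 − 354×15.0 = 2671 → profitable ✗.
4 of the 6 constraints hold; not an equilibrium.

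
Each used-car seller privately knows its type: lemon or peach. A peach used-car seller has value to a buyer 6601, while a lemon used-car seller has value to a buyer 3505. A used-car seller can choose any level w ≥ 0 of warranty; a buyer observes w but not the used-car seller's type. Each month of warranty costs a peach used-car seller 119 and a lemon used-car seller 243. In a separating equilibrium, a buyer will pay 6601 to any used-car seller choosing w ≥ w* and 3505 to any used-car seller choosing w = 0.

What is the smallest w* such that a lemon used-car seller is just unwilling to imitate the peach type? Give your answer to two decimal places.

A lemon used-car seller choosing w = 0 receives 3505.
Imitating at w* instead would pay 6601 at cost 243·w*, netting 6601 − 243·w*.
Indifference: 3505 = 6601 − 243·w*, so w* = (6601 − 3505) / 243 ≈ 12.74.
At w* the lemon type's incentive constraint just binds; the peach type strictly prefers w* since its per-unit cost is lower.

12.74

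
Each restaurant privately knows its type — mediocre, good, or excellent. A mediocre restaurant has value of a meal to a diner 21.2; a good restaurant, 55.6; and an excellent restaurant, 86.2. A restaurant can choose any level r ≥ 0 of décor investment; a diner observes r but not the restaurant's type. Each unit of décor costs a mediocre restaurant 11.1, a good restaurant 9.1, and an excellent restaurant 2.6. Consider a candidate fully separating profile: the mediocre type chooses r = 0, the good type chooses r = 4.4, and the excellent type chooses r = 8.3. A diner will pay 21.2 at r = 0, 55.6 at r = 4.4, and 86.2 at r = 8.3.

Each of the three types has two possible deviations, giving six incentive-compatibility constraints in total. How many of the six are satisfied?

5

Mediocre (own payoff 21.2): to r=4.4 gives 55.6 − 11.1×4.4 = 6.76 → no gain ✓; to r=8.3 gives 86.2 − 11.1×8.3 = -5.93 → no gain ✓.
Excellent (own payoff 86.2 − 2.6×8.3 = 64.62): to r=0 gives 21.2 → no gain ✓; to r=4.4 gives 55.6 − 2.6×4.4 = 44.16 → no gain ✓.
Good (own payoff 55.6 − 9.1×4.4 = 15.56): to r=0 gives 21.2 → profitable ✗; to r=8.3 gives 86.2 − 9.1×8.3 = 10.67 → no gain ✓.
5 of the 6 constraints hold; not an equilibrium.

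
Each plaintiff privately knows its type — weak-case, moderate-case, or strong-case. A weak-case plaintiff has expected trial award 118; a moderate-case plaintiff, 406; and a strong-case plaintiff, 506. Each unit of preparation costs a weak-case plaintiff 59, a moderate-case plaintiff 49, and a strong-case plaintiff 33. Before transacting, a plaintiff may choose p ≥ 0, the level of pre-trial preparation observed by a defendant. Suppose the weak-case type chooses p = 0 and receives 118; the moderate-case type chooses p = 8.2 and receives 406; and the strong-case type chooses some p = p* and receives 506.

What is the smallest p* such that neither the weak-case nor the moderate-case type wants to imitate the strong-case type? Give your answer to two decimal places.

10.24

Moderate-case type (on-path payoff 406 − 49×8.2 = 4.2) won't mimic when 4.2 ≥ 506 − 49·p*, i.e. p* ≥ 10.24.
Weak-case type (on-path payoff 118) won't mimic when 118 ≥ 506 − 59·p*, i.e. p* ≥ 6.58.
Both must hold, so p* = max(6.58, 10.24) = 10.24. The moderate-case type's constraint binds.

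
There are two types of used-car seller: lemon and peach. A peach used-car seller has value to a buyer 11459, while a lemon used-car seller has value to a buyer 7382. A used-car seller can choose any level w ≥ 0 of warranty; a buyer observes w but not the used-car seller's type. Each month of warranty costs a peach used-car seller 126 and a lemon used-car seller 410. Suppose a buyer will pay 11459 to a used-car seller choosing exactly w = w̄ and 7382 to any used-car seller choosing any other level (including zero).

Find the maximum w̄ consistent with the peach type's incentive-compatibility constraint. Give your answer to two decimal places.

32.36

Choosing w̄ yields the peach type 11459 − 126·w̄; choosing zero yields 7382.
The peach type is indifferent at 11459 − 126·w̄ = 7382, i.e. w̄ = (11459 − 7382) / 126 ≈ 32.36.
For any w̄ above 32.36 the peach type would rather pool at zero, so separation collapses.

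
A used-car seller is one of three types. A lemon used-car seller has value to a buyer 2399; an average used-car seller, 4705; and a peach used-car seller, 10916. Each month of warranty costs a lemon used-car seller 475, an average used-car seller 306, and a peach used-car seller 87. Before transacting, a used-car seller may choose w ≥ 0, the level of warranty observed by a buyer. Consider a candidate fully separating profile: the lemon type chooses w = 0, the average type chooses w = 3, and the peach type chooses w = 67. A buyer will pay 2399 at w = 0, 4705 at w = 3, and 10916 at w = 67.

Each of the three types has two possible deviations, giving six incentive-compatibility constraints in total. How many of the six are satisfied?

5

Lemon (own payoff 2399): to w=3 gives 4705 − 475×3 = 3280 → profitable ✗; to w=67 gives 10916 − 475×67 = -20909 → no gain ✓.
Peach (own payoff 10916 − 87×67 = 5087): to w=0 gives 2399 → no gain ✓; to w=3 gives 4705 − 87×3 = 4444 → no gain ✓.
Average (own payoff 4705 − 306×3 = 3787): to w=0 gives 2399 → no gain ✓; to w=67 gives 10916 − 306×67 = -9586 → no gain ✓.
5 of the 6 constraints hold; not an equilibrium.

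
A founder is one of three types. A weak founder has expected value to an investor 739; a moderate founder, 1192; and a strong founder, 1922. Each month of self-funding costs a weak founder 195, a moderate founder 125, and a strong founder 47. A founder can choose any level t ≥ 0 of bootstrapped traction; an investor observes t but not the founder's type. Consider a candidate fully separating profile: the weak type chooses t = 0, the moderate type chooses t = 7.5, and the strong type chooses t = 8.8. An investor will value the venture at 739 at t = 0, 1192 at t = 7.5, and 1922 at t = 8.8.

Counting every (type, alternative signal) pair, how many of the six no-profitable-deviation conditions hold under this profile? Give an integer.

4

Weak (own payoff 739): to t=7.5 gives 1192 − 195×7.5 = -270.5 → no gain ✓; to t=8.8 gives 1922 − 195×8.8 = 206 → no gain ✓.
Moderate (own payoff 1192 − 125×7.5 = 254.5): to t=0 gives 739 → profitable ✗; to t=8.8 gives 1922 − 125×8.8 = 822 → profitable ✗.
Strong (own payoff 1922 − 47×8.8 = 1508.4): to t=0 gives 739 → no gain ✓; to t=7.5 gives 1192 − 47×7.5 = 839.5 → no gain ✓.
4 of the 6 constraints hold; not an equilibrium.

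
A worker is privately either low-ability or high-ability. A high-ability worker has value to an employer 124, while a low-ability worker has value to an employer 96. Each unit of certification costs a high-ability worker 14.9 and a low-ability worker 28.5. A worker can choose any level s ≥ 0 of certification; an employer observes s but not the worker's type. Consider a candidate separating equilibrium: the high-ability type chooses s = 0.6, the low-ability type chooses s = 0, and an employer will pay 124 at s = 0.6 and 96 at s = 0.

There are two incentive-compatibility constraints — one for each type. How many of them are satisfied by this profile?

High-ability type: signal → 124 − 14.9 × 0.6 = 115.06; deviate to 0 → 96. IC holds (115.06 ≥ 96).
Low-ability type: stay at 0 → 96; mimic → 124 − 28.5 × 0.6 = 106.9. IC fails (96 < 106.9).
1 of 2 constraints hold, so this profile is not an equilibrium.

1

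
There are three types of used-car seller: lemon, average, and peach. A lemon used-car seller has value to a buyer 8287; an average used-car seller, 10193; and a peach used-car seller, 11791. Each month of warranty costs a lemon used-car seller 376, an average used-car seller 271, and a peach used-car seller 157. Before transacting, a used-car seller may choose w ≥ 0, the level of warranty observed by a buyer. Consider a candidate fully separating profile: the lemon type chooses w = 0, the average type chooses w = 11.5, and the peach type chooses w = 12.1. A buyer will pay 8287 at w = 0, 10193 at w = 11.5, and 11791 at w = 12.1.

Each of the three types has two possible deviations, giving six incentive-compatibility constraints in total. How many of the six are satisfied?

4

Lemon (own payoff 8287): to w=11.5 gives 10193 − 376×11.5 = 5869 → no gain ✓; to w=12.1 gives 11791 − 376×12.1 = 7241.4 → no gain ✓.
Peach (own payoff 11791 − 157×12.1 = 9891.3): to w=0 gives 8287 → no gain ✓; to w=11.5 gives 10193 − 157×11.5 = 8387.5 → no gain ✓.
Average (own payoff 10193 − 271×11.5 = 7076.5): to w=0 gives 8287 → profitable ✗; to w=12.1 gives 11791 − 271×12.1 = 8511.9 → profitable ✗.
4 of the 6 constraints hold; not an equilibrium.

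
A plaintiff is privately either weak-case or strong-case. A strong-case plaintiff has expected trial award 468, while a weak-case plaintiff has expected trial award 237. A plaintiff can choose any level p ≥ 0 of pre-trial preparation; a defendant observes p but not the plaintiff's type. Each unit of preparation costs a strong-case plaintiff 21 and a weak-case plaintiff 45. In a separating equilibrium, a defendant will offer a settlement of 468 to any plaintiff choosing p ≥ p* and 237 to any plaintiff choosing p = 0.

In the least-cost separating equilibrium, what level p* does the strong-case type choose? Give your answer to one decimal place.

5.1

A weak-case plaintiff choosing p = 0 receives 237.
Imitating at p* instead would pay 468 at cost 45·p*, netting 468 − 45·p*.
Indifference: 237 = 468 − 45·p*, so p* = (468 − 237) / 45 ≈ 5.1.
At p* the weak-case type's incentive constraint just binds; the strong-case type strictly prefers p* since its per-unit cost is lower.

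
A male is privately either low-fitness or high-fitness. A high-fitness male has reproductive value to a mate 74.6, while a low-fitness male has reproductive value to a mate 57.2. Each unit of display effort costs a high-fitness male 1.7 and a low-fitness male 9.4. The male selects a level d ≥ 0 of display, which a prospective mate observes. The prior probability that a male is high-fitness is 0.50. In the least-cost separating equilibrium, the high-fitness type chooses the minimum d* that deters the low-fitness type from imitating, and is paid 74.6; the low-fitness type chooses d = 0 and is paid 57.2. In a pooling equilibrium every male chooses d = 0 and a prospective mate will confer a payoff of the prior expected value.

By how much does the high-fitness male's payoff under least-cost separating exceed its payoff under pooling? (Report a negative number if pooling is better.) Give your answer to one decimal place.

Least-cost separating signal: d* solves 57.2 = 74.6 − 9.4·d*, so d* = (74.6 − 57.2)/9.4 ≈ 1.8511.
High-fitness type's separating payoff: 74.6 − 1.7 × d* = 74.6 − 1.7 × (74.6 − 57.2)/9.4 = 74.6 − 29.58/9.4 ≈ 71.453.
Pooling payoff: 0.50 × 74.6 + 0.50 × 57.2 = 65.9.
Difference: 71.453 − 65.9 = 5.553, i.e. 5.6 to one decimal place.
The high-fitness type prefers to separate.

5.6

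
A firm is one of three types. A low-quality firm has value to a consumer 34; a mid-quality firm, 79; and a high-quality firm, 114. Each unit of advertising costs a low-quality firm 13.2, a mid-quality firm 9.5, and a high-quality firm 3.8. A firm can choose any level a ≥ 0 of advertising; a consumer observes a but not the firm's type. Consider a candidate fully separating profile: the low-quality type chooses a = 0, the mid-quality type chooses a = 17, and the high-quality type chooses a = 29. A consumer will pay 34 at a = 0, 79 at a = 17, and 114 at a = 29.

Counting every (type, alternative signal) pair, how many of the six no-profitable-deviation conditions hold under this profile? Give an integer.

Mid-quality (own payoff 79 − 9.5×17 = -82.5): to a=0 gives 34 → profitable ✗; to a=29 gives 114 − 9.5×29 = -161.5 → no gain ✓.
Low-quality (own payoff 34): to a=17 gives 79 − 13.2×17 = -145.4 → no gain ✓; to a=29 gives 114 − 13.2×29 = -268.8 → no gain ✓.
High-quality (own payoff 114 − 3.8×29 = 3.8): to a=0 gives 34 → profitable ✗; to a=17 gives 79 − 3.8×17 = 14.4 → profitable ✗.
3 of the 6 constraints hold; not an equilibrium.

3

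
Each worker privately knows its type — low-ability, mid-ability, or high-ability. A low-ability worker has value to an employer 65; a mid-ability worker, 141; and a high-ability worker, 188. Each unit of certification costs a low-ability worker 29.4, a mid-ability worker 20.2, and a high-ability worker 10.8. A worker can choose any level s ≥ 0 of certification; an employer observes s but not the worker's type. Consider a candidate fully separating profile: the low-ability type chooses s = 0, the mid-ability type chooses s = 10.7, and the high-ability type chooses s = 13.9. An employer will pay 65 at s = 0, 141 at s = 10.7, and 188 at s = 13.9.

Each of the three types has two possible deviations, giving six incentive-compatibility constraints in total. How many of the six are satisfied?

Mid-ability (own payoff 141 − 20.2×10.7 = -75.14): to s=0 gives 65 → profitable ✗; to s=13.9 gives 188 − 20.2×13.9 = -92.78 → no gain ✓.
High-ability (own payoff 188 − 10.8×13.9 = 37.88): to s=0 gives 65 → profitable ✗; to s=10.7 gives 141 − 10.8×10.7 = 25.44 → no gain ✓.
Low-ability (own payoff 65): to s=10.7 gives 141 − 29.4×10.7 = -173.58 → no gain ✓; to s=13.9 gives 188 − 29.4×13.9 = -220.66 → no gain ✓.
4 of the 6 constraints hold; not an equilibrium.

4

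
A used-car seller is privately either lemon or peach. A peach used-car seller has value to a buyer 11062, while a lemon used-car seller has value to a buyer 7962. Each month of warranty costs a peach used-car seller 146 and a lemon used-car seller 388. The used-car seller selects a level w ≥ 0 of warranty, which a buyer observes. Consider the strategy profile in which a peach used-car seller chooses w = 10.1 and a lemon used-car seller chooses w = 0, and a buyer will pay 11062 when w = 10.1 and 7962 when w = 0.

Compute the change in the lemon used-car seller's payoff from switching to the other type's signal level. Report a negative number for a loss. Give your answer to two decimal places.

Playing w = 0 the lemon used-car seller receives 7962.
Deviating to w = 10.1 brings payment 11062 at cost 388 × 10.1 = 3918.8, netting 7143.2.
Gain from deviating: 7143.2 − 7962 = -818.80.
The gain is negative, so the lemon type's incentive-compatibility constraint is satisfied.

-818.80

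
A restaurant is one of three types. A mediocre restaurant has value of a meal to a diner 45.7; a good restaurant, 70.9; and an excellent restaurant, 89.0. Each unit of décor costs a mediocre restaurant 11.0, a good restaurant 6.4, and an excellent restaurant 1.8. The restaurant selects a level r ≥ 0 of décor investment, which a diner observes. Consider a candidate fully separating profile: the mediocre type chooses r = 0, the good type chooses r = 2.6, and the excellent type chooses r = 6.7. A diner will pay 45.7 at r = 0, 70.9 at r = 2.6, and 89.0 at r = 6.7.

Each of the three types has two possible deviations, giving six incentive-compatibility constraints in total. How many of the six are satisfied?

6

Mediocre (own payoff 45.7): to r=2.6 gives 70.9 − 11.0×2.6 = 42.3 → no gain ✓; to r=6.7 gives 89.0 − 11.0×6.7 = 15.3 → no gain ✓.
Good (own payoff 70.9 − 6.4×2.6 = 54.26): to r=0 gives 45.7 → no gain ✓; to r=6.7 gives 89.0 − 6.4×6.7 = 46.12 → no gain ✓.
Excellent (own payoff 89.0 − 1.8×6.7 = 76.94): to r=0 gives 45.7 → no gain ✓; to r=2.6 gives 70.9 − 1.8×2.6 = 66.22 → no gain ✓.
6 of the 6 constraints hold; this profile is a separating equilibrium.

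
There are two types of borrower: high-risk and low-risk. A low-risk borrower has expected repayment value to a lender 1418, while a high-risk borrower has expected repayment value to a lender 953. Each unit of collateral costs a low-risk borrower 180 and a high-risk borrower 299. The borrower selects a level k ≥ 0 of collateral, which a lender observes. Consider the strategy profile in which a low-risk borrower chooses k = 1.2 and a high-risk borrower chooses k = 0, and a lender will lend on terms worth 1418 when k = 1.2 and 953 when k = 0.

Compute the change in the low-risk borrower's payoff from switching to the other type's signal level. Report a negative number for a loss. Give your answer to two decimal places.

Playing k = 1.2 the low-risk borrower receives 1418 − 180 × 1.2 = 1202.
Deviating to k = 0 yields 953 instead.
Gain from deviating: 953 − 1202 = -249.00.
The gain is negative, so the low-risk type's incentive-compatibility constraint is satisfied.

-249.00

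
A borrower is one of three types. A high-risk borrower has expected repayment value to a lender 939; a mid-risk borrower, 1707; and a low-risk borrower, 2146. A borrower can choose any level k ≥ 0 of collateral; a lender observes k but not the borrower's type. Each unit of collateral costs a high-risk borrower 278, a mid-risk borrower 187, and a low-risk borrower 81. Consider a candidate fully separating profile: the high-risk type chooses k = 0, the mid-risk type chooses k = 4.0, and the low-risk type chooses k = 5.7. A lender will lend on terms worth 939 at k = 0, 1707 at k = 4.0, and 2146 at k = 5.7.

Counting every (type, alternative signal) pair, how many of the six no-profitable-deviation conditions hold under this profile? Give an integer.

High-risk (own payoff 939): to k=4.0 gives 1707 − 278×4.0 = 595 → no gain ✓; to k=5.7 gives 2146 − 278×5.7 = 561.4 → no gain ✓.
Low-risk (own payoff 2146 − 81×5.7 = 1684.3): to k=0 gives 939 → no gain ✓; to k=4.0 gives 1707 − 81×4.0 = 1383 → no gain ✓.
Mid-risk (own payoff 1707 − 187×4.0 = 959): to k=0 gives 939 → no gain ✓; to k=5.7 gives 2146 − 187×5.7 = 1080.1 → profitable ✗.
5 of the 6 constraints hold; not an equilibrium.

5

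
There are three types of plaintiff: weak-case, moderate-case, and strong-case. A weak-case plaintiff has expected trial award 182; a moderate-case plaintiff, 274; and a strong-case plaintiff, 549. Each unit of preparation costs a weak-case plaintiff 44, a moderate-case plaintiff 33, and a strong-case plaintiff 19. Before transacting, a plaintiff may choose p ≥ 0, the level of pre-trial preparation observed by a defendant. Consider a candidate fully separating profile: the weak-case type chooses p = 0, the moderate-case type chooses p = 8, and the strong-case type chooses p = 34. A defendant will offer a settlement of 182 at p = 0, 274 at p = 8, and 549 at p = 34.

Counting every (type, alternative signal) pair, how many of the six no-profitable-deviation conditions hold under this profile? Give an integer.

3

Weak-case (own payoff 182): to p=8 gives 274 − 44×8 = -78 → no gain ✓; to p=34 gives 549 − 44×34 = -947 → no gain ✓.
Moderate-case (own payoff 274 − 33×8 = 10): to p=0 gives 182 → profitable ✗; to p=34 gives 549 − 33×34 = -573 → no gain ✓.
Strong-case (own payoff 549 − 19×34 = -97): to p=0 gives 182 → profitable ✗; to p=8 gives 274 − 19×8 = 122 → profitable ✗.
3 of the 6 constraints hold; not an equilibrium.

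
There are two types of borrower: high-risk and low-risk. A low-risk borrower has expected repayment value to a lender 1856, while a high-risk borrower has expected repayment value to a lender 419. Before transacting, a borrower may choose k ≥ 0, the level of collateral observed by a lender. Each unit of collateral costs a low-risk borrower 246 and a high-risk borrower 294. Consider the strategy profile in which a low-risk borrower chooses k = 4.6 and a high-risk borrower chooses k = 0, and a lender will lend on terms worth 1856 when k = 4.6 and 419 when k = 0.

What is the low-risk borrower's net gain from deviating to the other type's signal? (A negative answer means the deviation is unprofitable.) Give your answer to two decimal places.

-305.40

Playing k = 4.6 the low-risk borrower receives 1856 − 246 × 4.6 = 724.4.
Deviating to k = 0 yields 419 instead.
Gain from deviating: 419 − 724.4 = -305.40.
The gain is negative, so the low-risk type's incentive-compatibility constraint is satisfied.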